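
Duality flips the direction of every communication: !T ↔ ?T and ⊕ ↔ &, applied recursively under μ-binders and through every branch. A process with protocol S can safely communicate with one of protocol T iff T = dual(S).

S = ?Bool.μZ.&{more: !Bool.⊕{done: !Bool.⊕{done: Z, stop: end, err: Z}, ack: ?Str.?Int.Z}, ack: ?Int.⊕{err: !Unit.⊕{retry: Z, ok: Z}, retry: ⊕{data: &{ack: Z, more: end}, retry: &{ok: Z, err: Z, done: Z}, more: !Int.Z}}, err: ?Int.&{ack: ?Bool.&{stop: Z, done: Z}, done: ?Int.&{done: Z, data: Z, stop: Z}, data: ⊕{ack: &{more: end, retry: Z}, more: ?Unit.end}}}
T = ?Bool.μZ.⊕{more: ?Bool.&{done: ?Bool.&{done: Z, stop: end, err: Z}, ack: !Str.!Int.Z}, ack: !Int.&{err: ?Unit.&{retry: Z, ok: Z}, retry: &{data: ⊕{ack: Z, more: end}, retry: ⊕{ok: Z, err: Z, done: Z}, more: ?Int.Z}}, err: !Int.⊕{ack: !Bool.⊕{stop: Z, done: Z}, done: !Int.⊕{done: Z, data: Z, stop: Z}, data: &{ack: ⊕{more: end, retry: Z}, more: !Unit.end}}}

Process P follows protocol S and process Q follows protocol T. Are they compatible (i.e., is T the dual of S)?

?Bool | ?Bool  ✗ same direction on both sides — not dual

NO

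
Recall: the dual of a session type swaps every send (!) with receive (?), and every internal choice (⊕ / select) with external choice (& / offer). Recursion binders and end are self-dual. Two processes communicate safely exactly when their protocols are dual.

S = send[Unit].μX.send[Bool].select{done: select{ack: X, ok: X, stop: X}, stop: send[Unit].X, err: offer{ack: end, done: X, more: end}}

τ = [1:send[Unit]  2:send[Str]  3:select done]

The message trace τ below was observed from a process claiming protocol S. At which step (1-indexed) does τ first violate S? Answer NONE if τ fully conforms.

2

step 1: send[Unit]  ok  state: μX.…
step 2: got send[Str], protocol expects send[Bool]  ✗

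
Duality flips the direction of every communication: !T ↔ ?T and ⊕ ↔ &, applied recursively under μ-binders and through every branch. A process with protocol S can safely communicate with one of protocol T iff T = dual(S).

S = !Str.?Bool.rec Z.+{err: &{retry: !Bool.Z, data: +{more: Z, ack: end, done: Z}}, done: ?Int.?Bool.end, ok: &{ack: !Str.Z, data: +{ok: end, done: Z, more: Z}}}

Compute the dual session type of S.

!Str → ?Str
  ?Bool → !Bool
    rec Z → rec Z  (binder kept)
      +{err,done,ok} → &{err,done,ok}  (select→offer)
        • err:
          &{retry,data} → +{retry,data}  (offer→select)
            • retry:
              !Bool → ?Bool
                Z ↦ Z
            • data:
              +{more,ack,done} → &{more,ack,done}  (select→offer)
                • more:
                  Z ↦ Z
                • ack:
                  end ↦ end
                • done:
                  Z ↦ Z
        • done:
          ?Int → !Int
            ?Bool → !Bool
              end ↦ end
        • ok:
          &{ack,data} → +{ack,data}  (offer→select)
            • ack:
              !Str → ?Str
                Z ↦ Z
            • data:
              +{ok,done,more} → &{ok,done,more}  (select→offer)
                • ok:
                  end ↦ end
                • done:
                  Z ↦ Z
                • more:
                  Z ↦ Z

?Str.!Bool.rec Z.&{err: +{retry: ?Bool.Z, data: &{more: Z, ack: end, done: Z}}, done: !Int.!Bool.end, ok: +{ack: ?Str.Z, data: &{ok: end, done: Z, more: Z}}}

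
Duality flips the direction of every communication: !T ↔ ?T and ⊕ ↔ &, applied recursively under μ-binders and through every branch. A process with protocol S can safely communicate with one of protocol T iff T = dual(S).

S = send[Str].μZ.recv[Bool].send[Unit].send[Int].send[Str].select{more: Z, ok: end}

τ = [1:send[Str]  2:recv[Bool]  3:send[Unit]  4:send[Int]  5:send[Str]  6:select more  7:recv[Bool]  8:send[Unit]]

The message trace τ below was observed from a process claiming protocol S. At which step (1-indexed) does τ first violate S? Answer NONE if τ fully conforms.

NONE

[1] send[Str]  ✓  residual = μZ.…
[2] recv[Bool]  ✓  residual = send[Unit].send[Int].send[Str].select{more: μZ.…, ok: end}
[3] send[Unit]  ✓  residual = send[Int].send[Str].select{more: μZ.…, ok: end}
[4] send[Int]  ✓  residual = send[Str].select{more: μZ.…, ok: end}
[5] send[Str]  ✓  residual = select{more: μZ.…, ok: end}
[6] select more  ✓  residual = μZ.…
[7] recv[Bool]  ✓  residual = send[Unit].send[Int].send[Str].select{more: μZ.…, ok: end}
[8] send[Unit]  ✓  residual = send[Int].send[Str].select{more: μZ.…, ok: end}
all 8 steps conform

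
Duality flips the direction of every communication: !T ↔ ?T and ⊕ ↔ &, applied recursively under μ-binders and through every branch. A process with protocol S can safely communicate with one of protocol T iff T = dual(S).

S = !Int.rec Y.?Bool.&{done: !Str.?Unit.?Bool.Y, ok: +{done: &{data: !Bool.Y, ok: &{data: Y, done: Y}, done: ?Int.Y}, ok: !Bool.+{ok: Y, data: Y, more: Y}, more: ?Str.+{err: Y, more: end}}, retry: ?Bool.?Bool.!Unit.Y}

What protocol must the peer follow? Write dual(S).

!Int = ?Int
  rec Y = rec Y  (binder kept)
    ?Bool = !Bool
      &{done,ok,retry} = +{done,ok,retry}  (offer→select)
        [done]
          !Str = ?Str
            ?Unit = !Unit
              ?Bool = !Bool
                Y ↦ Y
        [ok]
          +{done,ok,more} = &{done,ok,more}  (select→offer)
            [done]
              &{data,ok,done} = +{data,ok,done}  (offer→select)
                [data]
                  !Bool = ?Bool
                    Y ↦ Y
                [ok]
                  &{data,done} = +{data,done}  (offer→select)
                    [data]
                      Y ↦ Y
                    [done]
                      Y ↦ Y
                [done]
                  ?Int = !Int
                    Y ↦ Y
            [ok]
              !Bool = ?Bool
                +{ok,data,more} = &{ok,data,more}  (select→offer)
                  [ok]
                    Y ↦ Y
                  [data]
                    Y ↦ Y
                  [more]
                    Y ↦ Y
            [more]
              ?Str = !Str
                +{err,more} = &{err,more}  (select→offer)
                  [err]
                    Y ↦ Y
                  [more]
                    end ↦ end
        [retry]
          ?Bool = !Bool
            ?Bool = !Bool
              !Unit = ?Unit
                Y ↦ Y

?Int.rec Y.!Bool.+{done: ?Str.!Unit.!Bool.Y, ok: &{done: +{data: ?Bool.Y, ok: +{data: Y, done: Y}, done: !Int.Y}, ok: ?Bool.&{ok: Y, data: Y, more: Y}, more: !Str.&{err: Y, more: end}}, retry: !Bool.!Bool.?Unit.Y}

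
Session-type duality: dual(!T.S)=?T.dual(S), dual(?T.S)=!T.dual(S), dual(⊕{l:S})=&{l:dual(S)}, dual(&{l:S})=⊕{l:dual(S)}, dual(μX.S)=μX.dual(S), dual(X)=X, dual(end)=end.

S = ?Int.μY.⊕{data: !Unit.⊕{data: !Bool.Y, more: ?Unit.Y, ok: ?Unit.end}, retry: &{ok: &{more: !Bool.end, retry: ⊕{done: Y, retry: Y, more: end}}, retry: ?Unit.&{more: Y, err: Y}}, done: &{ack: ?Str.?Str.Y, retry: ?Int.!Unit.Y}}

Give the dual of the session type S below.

?Int → !Int
  μY → μY  (μ self-dual)
    ⊕{data,retry,done} → &{data,retry,done}  (select→offer)
      [data]
        !Unit → ?Unit
          ⊕{data,more,ok} → &{data,more,ok}  (select→offer)
            [data]
              !Bool → ?Bool
                Y self-dual
            [more]
              ?Unit → !Unit
                Y self-dual
            [ok]
              ?Unit → !Unit
                end self-dual
      [retry]
        &{ok,retry} → ⊕{ok,retry}  (&→⊕)
          [ok]
            &{more,retry} → ⊕{more,retry}  (&→⊕)
              [more]
                !Bool → ?Bool
                  end self-dual
              [retry]
                ⊕{done,retry,more} → &{done,retry,more}  (select→offer)
                  [done]
                    Y self-dual
                  [retry]
                    Y self-dual
                  [more]
                    end self-dual
          [retry]
            ?Unit → !Unit
              &{more,err} → ⊕{more,err}  (&→⊕)
                [more]
                  Y self-dual
                [err]
                  Y self-dual
      [done]
        &{ack,retry} → ⊕{ack,retry}  (&→⊕)
          [ack]
            ?Str → !Str
              ?Str → !Str
                Y self-dual
          [retry]
            ?Int → !Int
              !Unit → ?Unit
                Y self-dual

!Int.μY.&{data: ?Unit.&{data: ?Bool.Y, more: !Unit.Y, ok: !Unit.end}, retry: ⊕{ok: ⊕{more: ?Bool.end, retry: &{done: Y, retry: Y, more: end}}, retry: !Unit.⊕{more: Y, err: Y}}, done: ⊕{ack: !Str.!Str.Y, retry: !Int.?Unit.Y}}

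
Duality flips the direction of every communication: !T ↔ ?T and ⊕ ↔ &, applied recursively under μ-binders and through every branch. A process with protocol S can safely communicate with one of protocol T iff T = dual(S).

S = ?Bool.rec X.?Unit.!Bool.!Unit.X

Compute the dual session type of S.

!Bool.rec X.!Unit.?Bool.?Unit.X

?Bool ↦ !Bool
  rec X ↦ rec X  (rec unchanged)
    ?Unit ↦ !Unit
      !Bool ↦ ?Bool
        !Unit ↦ ?Unit
          dual(X) = X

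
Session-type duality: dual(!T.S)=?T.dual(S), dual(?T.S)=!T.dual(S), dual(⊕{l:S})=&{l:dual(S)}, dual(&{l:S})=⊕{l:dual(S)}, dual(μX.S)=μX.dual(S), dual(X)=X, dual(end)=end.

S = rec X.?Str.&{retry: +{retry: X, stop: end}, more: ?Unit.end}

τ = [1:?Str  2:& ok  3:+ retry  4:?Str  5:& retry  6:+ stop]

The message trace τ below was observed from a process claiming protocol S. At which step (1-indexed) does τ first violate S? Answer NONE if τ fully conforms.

2

step 1: ?Str  match  state: &{retry: +{retry: rec X.…, stop: end}, more: ?Unit.end}
step 2: got & ok, protocol expects & retry or & more  ✗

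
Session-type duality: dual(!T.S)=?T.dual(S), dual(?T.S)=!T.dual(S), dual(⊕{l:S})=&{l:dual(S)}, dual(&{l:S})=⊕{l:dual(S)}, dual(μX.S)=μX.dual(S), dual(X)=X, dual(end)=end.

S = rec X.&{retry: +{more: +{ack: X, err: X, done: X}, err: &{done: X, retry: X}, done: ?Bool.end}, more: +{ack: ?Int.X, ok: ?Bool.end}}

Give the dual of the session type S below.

rec X = rec X  (μ self-dual)
  &{retry,more} = +{retry,more}  (external→internal)
    [retry]
      +{more,err,done} = &{more,err,done}  (select→offer)
        [more]
          +{ack,err,done} = &{ack,err,done}  (select→offer)
            [ack]
              dual(X) = X
            [err]
              dual(X) = X
            [done]
              dual(X) = X
        [err]
          &{done,retry} = +{done,retry}  (external→internal)
            [done]
              dual(X) = X
            [retry]
              dual(X) = X
        [done]
          ?Bool = !Bool
            dual(end) = end
    [more]
      +{ack,ok} = &{ack,ok}  (select→offer)
        [ack]
          ?Int = !Int
            dual(X) = X
        [ok]
          ?Bool = !Bool
            dual(end) = end

rec X.+{retry: &{more: &{ack: X, err: X, done: X}, err: +{done: X, retry: X}, done: !Bool.end}, more: &{ack: !Int.X, ok: !Bool.end}}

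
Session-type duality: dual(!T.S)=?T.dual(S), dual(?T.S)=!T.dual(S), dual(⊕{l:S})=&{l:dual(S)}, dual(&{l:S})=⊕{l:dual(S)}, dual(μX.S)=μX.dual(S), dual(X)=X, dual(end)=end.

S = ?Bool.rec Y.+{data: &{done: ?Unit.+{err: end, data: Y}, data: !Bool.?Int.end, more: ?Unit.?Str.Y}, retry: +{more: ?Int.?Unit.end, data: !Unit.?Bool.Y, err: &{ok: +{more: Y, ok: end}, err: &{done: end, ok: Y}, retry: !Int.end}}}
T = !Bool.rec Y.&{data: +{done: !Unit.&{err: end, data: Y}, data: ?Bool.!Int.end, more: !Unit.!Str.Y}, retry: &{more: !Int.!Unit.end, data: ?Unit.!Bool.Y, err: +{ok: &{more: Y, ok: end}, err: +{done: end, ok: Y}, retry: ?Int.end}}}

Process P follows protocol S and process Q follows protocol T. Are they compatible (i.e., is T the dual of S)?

YES

?Bool ‖ !Bool  ok
  rec Y ‖ rec Y  ok (binder kept)
    +{data,retry} ‖ &{data,retry}  ok same labels
      • data:
        &{done,data,more} ‖ +{done,data,more}  ok same labels
          • done:
            ?Unit ‖ !Unit  ok
              +{err,data} ‖ &{err,data}  ok same labels
                • err:
                  end ‖ end  ok
                • data:
                  Y ‖ Y  ok
          • data:
            !Bool ‖ ?Bool  ok
              ?Int ‖ !Int  ok
                end ‖ end  ok
          • more:
            ?Unit ‖ !Unit  ok
              ?Str ‖ !Str  ok
                Y ‖ Y  ok
      • retry:
        +{more,data,err} ‖ &{more,data,err}  ok same labels
          • more:
            ?Int ‖ !Int  ok
              ?Unit ‖ !Unit  ok
                end ‖ end  ok
          • data:
            !Unit ‖ ?Unit  ok
              ?Bool ‖ !Bool  ok
                Y ‖ Y  ok
          • err:
            &{ok,err,retry} ‖ +{ok,err,retry}  ok same labels
              • ok:
                +{more,ok} ‖ &{more,ok}  ok same labels
                  • more:
                    Y ‖ Y  ok
                  • ok:
                    end ‖ end  ok
              • err:
                &{done,ok} ‖ +{done,ok}  ok same labels
                  • done:
                    end ‖ end  ok
                  • ok:
                    Y ‖ Y  ok
              • retry:
                !Int ‖ ?Int  ok
                  end ‖ end  ok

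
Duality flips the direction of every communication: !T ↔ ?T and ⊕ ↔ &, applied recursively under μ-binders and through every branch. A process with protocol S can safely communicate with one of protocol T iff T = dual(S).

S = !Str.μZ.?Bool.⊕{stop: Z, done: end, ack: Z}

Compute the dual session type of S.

!Str = ?Str
  μZ = μZ  (rec unchanged)
    ?Bool = !Bool
      ⊕{stop,done,ack} = &{stop,done,ack}  (internal→external)
        case stop:
          Z ↦ Z
        case done:
          end ↦ end
        case ack:
          Z ↦ Z

?Str.μZ.!Bool.&{stop: Z, done: end, ack: Z}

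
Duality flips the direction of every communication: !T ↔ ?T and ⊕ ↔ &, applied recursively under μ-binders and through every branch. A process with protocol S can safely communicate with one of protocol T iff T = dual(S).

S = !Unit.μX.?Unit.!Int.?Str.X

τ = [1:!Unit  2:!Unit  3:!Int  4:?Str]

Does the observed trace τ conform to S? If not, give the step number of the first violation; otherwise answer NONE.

step 1: !Unit  ok  residual = μX.…
step 2: got !Unit, protocol expects ?Unit  ✗

2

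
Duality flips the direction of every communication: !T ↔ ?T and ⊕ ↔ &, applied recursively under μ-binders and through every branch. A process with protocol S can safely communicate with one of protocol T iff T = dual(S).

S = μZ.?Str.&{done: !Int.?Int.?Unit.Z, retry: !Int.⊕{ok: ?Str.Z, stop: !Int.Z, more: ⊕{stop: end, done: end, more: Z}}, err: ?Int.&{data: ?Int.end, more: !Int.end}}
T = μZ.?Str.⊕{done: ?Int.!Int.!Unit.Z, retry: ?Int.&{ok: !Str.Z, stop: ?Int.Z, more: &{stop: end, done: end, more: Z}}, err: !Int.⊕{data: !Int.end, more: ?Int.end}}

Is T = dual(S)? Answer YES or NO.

μZ | μZ  ok (rec unchanged)
  ?Str | ?Str  ✗ same direction on both sides — not dual

NO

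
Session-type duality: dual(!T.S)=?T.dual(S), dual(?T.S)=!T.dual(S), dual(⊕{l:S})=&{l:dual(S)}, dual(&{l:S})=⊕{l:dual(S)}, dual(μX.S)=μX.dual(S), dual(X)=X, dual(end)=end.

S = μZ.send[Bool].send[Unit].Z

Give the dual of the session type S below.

μZ.recv[Bool].recv[Unit].Z

μZ = μZ  (μ self-dual)
  send[Bool] = recv[Bool]
    send[Unit] = recv[Unit]
      dual(Z) = Z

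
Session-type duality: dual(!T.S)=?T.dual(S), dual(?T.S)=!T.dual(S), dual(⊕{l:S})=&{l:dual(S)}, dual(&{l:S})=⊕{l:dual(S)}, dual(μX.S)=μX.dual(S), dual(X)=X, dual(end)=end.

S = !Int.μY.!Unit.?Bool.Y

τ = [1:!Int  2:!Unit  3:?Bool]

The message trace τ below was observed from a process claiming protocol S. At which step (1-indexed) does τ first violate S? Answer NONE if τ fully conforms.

[1] !Int  match  state: μY.…
[2] !Unit  match  state: ?Bool.μY.…
[3] ?Bool  match  state: μY.…
τ conforms to S (length 3)

NONE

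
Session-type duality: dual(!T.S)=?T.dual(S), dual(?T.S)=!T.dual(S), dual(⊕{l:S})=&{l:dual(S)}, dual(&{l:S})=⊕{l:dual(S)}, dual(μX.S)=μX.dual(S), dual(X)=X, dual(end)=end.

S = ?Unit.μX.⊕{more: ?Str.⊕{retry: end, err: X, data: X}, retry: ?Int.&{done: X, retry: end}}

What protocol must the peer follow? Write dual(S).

?Unit → !Unit
  μX → μX  (rec unchanged)
    ⊕{more,retry} → &{more,retry}  (internal→external)
      • more:
        ?Str → !Str
          ⊕{retry,err,data} → &{retry,err,data}  (internal→external)
            • retry:
              end ↦ end
            • err:
              X ↦ X
            • data:
              X ↦ X
      • retry:
        ?Int → !Int
          &{done,retry} → ⊕{done,retry}  (offer→select)
            • done:
              X ↦ X
            • retry:
              end ↦ end

!Unit.μX.&{more: !Str.&{retry: end, err: X, data: X}, retry: !Int.⊕{done: X, retry: end}}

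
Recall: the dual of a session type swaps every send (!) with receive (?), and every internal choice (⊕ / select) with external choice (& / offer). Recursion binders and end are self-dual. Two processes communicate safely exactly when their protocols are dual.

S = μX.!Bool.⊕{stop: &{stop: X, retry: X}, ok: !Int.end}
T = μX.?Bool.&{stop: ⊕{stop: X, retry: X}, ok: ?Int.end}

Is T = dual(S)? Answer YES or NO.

μX ‖ μX  ok (μ self-dual)
  !Bool ‖ ?Bool  ok
    ⊕{stop,ok} ‖ &{stop,ok}  ok labels match
      case stop:
        &{stop,retry} ‖ ⊕{stop,retry}  ok labels match
          case stop:
            X ‖ X  ok
          case retry:
            X ‖ X  ok
      case ok:
        !Int ‖ ?Int  ok
          end ‖ end  ok

YES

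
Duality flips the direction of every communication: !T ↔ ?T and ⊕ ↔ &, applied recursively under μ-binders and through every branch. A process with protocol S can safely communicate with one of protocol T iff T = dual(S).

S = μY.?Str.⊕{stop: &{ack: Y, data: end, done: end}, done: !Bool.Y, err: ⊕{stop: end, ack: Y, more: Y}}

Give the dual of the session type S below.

μY.!Str.&{stop: ⊕{ack: Y, data: end, done: end}, done: ?Bool.Y, err: &{stop: end, ack: Y, more: Y}}

μY ↦ μY  (rec unchanged)
  ?Str ↦ !Str
    ⊕{stop,done,err} ↦ &{stop,done,err}  (⊕→&)
      [stop]
        &{ack,data,done} ↦ ⊕{ack,data,done}  (external→internal)
          [ack]
            dual(Y) = Y
          [data]
            dual(end) = end
          [done]
            dual(end) = end
      [done]
        !Bool ↦ ?Bool
          dual(Y) = Y
      [err]
        ⊕{stop,ack,more} ↦ &{stop,ack,more}  (⊕→&)
          [stop]
            dual(end) = end
          [ack]
            dual(Y) = Y
          [more]
            dual(Y) = Y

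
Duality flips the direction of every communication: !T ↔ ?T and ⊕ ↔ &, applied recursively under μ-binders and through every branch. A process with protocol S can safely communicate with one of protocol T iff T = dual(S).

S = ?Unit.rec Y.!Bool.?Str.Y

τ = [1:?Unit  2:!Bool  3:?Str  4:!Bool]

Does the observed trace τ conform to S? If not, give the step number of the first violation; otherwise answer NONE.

NONE

[1] ?Unit  match  state: rec Y.…
[2] !Bool  match  state: ?Str.rec Y.…
[3] ?Str  match  state: rec Y.…
[4] !Bool  match  state: ?Str.rec Y.…
trace exhausted — no violation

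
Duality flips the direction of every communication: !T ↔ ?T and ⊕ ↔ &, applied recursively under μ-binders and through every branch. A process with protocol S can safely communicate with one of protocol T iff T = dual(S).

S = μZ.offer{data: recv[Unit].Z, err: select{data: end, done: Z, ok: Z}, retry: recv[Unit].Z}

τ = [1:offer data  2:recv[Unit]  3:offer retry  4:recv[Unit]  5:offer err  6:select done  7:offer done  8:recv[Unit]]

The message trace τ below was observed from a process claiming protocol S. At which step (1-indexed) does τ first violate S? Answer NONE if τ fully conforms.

7

@1 offer data  ok  cont: recv[Unit].μZ.…
@2 recv[Unit]  ok  cont: μZ.…
@3 offer retry  ok  cont: recv[Unit].μZ.…
@4 recv[Unit]  ok  cont: μZ.…
@5 offer err  ok  cont: select{data: end, done: μZ.…, ok: μZ.…}
@6 select done  ok  cont: μZ.…
@7 got offer done, protocol expects offer data or offer err or offer retry  ✗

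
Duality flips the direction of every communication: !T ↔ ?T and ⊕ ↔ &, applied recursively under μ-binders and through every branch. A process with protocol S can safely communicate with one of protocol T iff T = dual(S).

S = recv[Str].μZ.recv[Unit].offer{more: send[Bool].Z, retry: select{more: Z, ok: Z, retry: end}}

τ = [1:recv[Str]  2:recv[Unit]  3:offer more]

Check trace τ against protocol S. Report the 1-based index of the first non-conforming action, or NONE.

NONE

step 1: recv[Str]  ok  cont: μZ.…
step 2: recv[Unit]  ok  cont: offer{more: send[Bool].μZ.…, retry: select{more: μZ.…, ok: μZ.…, retry: end}}
step 3: offer more  ok  cont: send[Bool].μZ.…
all 3 steps conform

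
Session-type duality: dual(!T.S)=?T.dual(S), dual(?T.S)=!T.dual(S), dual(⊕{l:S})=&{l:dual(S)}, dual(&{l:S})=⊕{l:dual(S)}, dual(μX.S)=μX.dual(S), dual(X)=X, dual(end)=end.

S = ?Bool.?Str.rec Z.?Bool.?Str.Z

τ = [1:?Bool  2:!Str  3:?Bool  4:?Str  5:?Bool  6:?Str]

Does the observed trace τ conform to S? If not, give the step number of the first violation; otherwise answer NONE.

[1] ?Bool  match  now at ?Str.rec Z.…
[2] got !Str, protocol expects ?Str  ✗

2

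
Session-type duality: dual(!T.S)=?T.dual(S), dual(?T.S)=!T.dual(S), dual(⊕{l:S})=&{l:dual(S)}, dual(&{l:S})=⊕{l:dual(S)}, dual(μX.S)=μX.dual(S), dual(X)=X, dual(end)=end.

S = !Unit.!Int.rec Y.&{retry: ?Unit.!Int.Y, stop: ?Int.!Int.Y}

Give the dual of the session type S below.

!Unit → ?Unit
  !Int → ?Int
    rec Y → rec Y  (binder kept)
      &{retry,stop} → +{retry,stop}  (offer→select)
        case retry:
          ?Unit → !Unit
            !Int → ?Int
              Y ↦ Y
        case stop:
          ?Int → !Int
            !Int → ?Int
              Y ↦ Y

?Unit.?Int.rec Y.+{retry: !Unit.?Int.Y, stop: !Int.?Int.Y}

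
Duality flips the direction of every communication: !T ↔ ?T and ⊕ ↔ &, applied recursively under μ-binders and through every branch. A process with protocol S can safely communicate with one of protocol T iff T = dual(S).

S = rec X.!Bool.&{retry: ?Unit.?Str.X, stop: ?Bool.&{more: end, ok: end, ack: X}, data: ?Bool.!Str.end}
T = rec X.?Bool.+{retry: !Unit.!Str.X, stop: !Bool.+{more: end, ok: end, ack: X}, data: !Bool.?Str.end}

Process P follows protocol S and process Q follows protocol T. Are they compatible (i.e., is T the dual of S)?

YES

rec X | rec X  ok (μ self-dual)
  !Bool | ?Bool  ok
    &{retry,stop,data} | +{retry,stop,data}  ok same labels
      [retry]
        ?Unit | !Unit  ok
          ?Str | !Str  ok
            X | X  ok
      [stop]
        ?Bool | !Bool  ok
          &{more,ok,ack} | +{more,ok,ack}  ok same labels
            [more]
              end | end  ok
            [ok]
              end | end  ok
            [ack]
              X | X  ok
      [data]
        ?Bool | !Bool  ok
          !Str | ?Str  ok
            end | end  ok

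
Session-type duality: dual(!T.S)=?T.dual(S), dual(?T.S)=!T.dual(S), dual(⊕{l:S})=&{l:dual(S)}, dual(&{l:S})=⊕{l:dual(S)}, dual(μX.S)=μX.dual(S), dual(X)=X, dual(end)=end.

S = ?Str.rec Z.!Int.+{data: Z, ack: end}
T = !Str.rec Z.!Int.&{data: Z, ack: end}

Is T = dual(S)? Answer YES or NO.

NO

?Str ‖ !Str  ✓
  rec Z ‖ rec Z  ✓ (binder kept)
    !Int ‖ !Int  ✗ same direction on both sides — not dual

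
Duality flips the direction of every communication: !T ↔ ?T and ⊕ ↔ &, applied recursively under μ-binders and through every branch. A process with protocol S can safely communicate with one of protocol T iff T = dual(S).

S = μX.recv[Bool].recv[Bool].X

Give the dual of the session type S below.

μX.send[Bool].send[Bool].X

μX → μX  (μ self-dual)
  recv[Bool] → send[Bool]
    recv[Bool] → send[Bool]
      X ↦ X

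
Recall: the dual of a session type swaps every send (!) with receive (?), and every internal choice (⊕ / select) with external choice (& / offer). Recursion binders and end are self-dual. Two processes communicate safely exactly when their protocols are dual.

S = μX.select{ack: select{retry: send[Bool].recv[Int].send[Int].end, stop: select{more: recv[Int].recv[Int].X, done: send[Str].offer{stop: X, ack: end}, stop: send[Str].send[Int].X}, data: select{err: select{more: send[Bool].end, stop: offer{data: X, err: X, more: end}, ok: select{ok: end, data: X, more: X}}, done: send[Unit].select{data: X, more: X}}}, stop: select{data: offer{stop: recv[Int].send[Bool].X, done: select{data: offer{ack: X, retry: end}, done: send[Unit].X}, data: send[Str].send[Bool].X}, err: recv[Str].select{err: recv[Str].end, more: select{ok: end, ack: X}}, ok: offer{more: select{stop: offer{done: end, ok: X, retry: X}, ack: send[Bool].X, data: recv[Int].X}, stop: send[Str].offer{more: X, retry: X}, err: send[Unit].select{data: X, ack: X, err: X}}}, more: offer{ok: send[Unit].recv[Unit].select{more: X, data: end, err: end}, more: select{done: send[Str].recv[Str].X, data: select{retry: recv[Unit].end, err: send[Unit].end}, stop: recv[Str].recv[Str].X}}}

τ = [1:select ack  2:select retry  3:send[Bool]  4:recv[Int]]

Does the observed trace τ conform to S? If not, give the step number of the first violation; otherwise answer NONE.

[1] select ack  ok  state: select{retry: send[Bool].recv[Int].send[Int].end, stop: select{more: recv[Int].recv[Int].μX.…, done: send[Str].offer{stop: μX.…, ack: end}, stop: send[Str].send[Int].μX.…}, data: select{err: select{more: send[Bool].end, stop: offer{data: μX.…, err: μX.…, more: end}, ok: select{ok: end, data: μX.…, more: μX.…}}, done: send[Unit].select{data: μX.…, more: μX.…}}}
[2] select retry  ok  state: send[Bool].recv[Int].send[Int].end
[3] send[Bool]  ok  state: recv[Int].send[Int].end
[4] recv[Int]  ok  state: send[Int].end
all 4 steps conform

NONE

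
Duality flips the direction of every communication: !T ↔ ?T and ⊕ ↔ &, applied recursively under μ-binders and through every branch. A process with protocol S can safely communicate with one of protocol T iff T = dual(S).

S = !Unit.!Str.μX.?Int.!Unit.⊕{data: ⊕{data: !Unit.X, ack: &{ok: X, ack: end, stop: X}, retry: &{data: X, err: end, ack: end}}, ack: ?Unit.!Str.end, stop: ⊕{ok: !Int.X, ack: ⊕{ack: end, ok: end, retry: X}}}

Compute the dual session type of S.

?Unit.?Str.μX.!Int.?Unit.&{data: &{data: ?Unit.X, ack: ⊕{ok: X, ack: end, stop: X}, retry: ⊕{data: X, err: end, ack: end}}, ack: !Unit.?Str.end, stop: &{ok: ?Int.X, ack: &{ack: end, ok: end, retry: X}}}

!Unit ↦ ?Unit
  !Str ↦ ?Str
    μX ↦ μX  (rec unchanged)
      ?Int ↦ !Int
        !Unit ↦ ?Unit
          ⊕{data,ack,stop} ↦ &{data,ack,stop}  (internal→external)
            [data]
              ⊕{data,ack,retry} ↦ &{data,ack,retry}  (internal→external)
                [data]
                  !Unit ↦ ?Unit
                    X self-dual
                [ack]
                  &{ok,ack,stop} ↦ ⊕{ok,ack,stop}  (external→internal)
                    [ok]
                      X self-dual
                    [ack]
                      end self-dual
                    [stop]
                      X self-dual
                [retry]
                  &{data,err,ack} ↦ ⊕{data,err,ack}  (external→internal)
                    [data]
                      X self-dual
                    [err]
                      end self-dual
                    [ack]
                      end self-dual
            [ack]
              ?Unit ↦ !Unit
                !Str ↦ ?Str
                  end self-dual
            [stop]
              ⊕{ok,ack} ↦ &{ok,ack}  (internal→external)
                [ok]
                  !Int ↦ ?Int
                    X self-dual
                [ack]
                  ⊕{ack,ok,retry} ↦ &{ack,ok,retry}  (internal→external)
                    [ack]
                      end self-dual
                    [ok]
                      end self-dual
                    [retry]
                      X self-dual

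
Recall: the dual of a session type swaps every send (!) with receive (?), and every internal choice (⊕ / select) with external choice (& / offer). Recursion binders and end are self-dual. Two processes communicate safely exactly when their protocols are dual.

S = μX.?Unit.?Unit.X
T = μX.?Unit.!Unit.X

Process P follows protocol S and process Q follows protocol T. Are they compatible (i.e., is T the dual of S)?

NO

μX ‖ μX  match (rec unchanged)
  ?Unit ‖ ?Unit  ✗ same direction on both sides — not dual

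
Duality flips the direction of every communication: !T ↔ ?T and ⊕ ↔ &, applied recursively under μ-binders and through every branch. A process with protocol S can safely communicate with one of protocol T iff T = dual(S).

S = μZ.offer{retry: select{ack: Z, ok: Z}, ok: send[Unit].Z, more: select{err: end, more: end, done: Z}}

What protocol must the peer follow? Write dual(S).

μZ ↦ μZ  (rec unchanged)
  offer{retry,ok,more} ↦ select{retry,ok,more}  (offer→select)
    case retry:
      select{ack,ok} ↦ offer{ack,ok}  (select→offer)
        case ack:
          Z ↦ Z
        case ok:
          Z ↦ Z
    case ok:
      send[Unit] ↦ recv[Unit]
        Z ↦ Z
    case more:
      select{err,more,done} ↦ offer{err,more,done}  (select→offer)
        case err:
          end ↦ end
        case more:
          end ↦ end
        case done:
          Z ↦ Z

μZ.select{retry: offer{ack: Z, ok: Z}, ok: recv[Unit].Z, more: offer{err: end, more: end, done: Z}}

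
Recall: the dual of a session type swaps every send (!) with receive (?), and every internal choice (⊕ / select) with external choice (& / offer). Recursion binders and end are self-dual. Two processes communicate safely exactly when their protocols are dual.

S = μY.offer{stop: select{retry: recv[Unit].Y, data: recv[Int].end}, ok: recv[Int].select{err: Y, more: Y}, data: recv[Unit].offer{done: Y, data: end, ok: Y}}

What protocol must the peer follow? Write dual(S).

μY.select{stop: offer{retry: send[Unit].Y, data: send[Int].end}, ok: send[Int].offer{err: Y, more: Y}, data: send[Unit].select{done: Y, data: end, ok: Y}}

μY = μY  (μ self-dual)
  offer{stop,ok,data} = select{stop,ok,data}  (external→internal)
    • stop:
      select{retry,data} = offer{retry,data}  (internal→external)
        • retry:
          recv[Unit] = send[Unit]
            Y self-dual
        • data:
          recv[Int] = send[Int]
            end self-dual
    • ok:
      recv[Int] = send[Int]
        select{err,more} = offer{err,more}  (internal→external)
          • err:
            Y self-dual
          • more:
            Y self-dual
    • data:
      recv[Unit] = send[Unit]
        offer{done,data,ok} = select{done,data,ok}  (external→internal)
          • done:
            Y self-dual
          • data:
            end self-dual
          • ok:
            Y self-dual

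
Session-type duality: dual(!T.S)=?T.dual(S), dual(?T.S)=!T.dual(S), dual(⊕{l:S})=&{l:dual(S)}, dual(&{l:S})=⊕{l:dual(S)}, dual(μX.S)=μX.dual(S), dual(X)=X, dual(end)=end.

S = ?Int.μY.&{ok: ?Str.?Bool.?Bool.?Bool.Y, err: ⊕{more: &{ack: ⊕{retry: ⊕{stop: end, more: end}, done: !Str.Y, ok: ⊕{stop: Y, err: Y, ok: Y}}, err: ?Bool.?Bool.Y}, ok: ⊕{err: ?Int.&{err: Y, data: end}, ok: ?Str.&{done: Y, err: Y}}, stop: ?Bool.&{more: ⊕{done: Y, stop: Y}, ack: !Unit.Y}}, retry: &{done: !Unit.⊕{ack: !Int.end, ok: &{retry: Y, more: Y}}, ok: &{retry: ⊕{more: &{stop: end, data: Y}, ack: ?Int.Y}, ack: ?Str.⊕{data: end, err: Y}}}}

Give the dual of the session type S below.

?Int ↦ !Int
  μY ↦ μY  (μ self-dual)
    &{ok,err,retry} ↦ ⊕{ok,err,retry}  (&→⊕)
      case ok:
        ?Str ↦ !Str
          ?Bool ↦ !Bool
            ?Bool ↦ !Bool
              ?Bool ↦ !Bool
                dual(Y) = Y
      case err:
        ⊕{more,ok,stop} ↦ &{more,ok,stop}  (select→offer)
          case more:
            &{ack,err} ↦ ⊕{ack,err}  (&→⊕)
              case ack:
                ⊕{retry,done,ok} ↦ &{retry,done,ok}  (select→offer)
                  case retry:
                    ⊕{stop,more} ↦ &{stop,more}  (select→offer)
                      case stop:
                        dual(end) = end
                      case more:
                        dual(end) = end
                  case done:
                    !Str ↦ ?Str
                      dual(Y) = Y
                  case ok:
                    ⊕{stop,err,ok} ↦ &{stop,err,ok}  (select→offer)
                      case stop:
                        dual(Y) = Y
                      case err:
                        dual(Y) = Y
                      case ok:
                        dual(Y) = Y
              case err:
                ?Bool ↦ !Bool
                  ?Bool ↦ !Bool
                    dual(Y) = Y
          case ok:
            ⊕{err,ok} ↦ &{err,ok}  (select→offer)
              case err:
                ?Int ↦ !Int
                  &{err,data} ↦ ⊕{err,data}  (&→⊕)
                    case err:
                      dual(Y) = Y
                    case data:
                      dual(end) = end
              case ok:
                ?Str ↦ !Str
                  &{done,err} ↦ ⊕{done,err}  (&→⊕)
                    case done:
                      dual(Y) = Y
                    case err:
                      dual(Y) = Y
          case stop:
            ?Bool ↦ !Bool
              &{more,ack} ↦ ⊕{more,ack}  (&→⊕)
                case more:
                  ⊕{done,stop} ↦ &{done,stop}  (select→offer)
                    case done:
                      dual(Y) = Y
                    case stop:
                      dual(Y) = Y
                case ack:
                  !Unit ↦ ?Unit
                    dual(Y) = Y
      case retry:
        &{done,ok} ↦ ⊕{done,ok}  (&→⊕)
          case done:
            !Unit ↦ ?Unit
              ⊕{ack,ok} ↦ &{ack,ok}  (select→offer)
                case ack:
                  !Int ↦ ?Int
                    dual(end) = end
                case ok:
                  &{retry,more} ↦ ⊕{retry,more}  (&→⊕)
                    case retry:
                      dual(Y) = Y
                    case more:
                      dual(Y) = Y
          case ok:
            &{retry,ack} ↦ ⊕{retry,ack}  (&→⊕)
              case retry:
                ⊕{more,ack} ↦ &{more,ack}  (select→offer)
                  case more:
                    &{stop,data} ↦ ⊕{stop,data}  (&→⊕)
                      case stop:
                        dual(end) = end
                      case data:
                        dual(Y) = Y
                  case ack:
                    ?Int ↦ !Int
                      dual(Y) = Y
              case ack:
                ?Str ↦ !Str
                  ⊕{data,err} ↦ &{data,err}  (select→offer)
                    case data:
                      dual(end) = end
                    case err:
                      dual(Y) = Y

!Int.μY.⊕{ok: !Str.!Bool.!Bool.!Bool.Y, err: &{more: ⊕{ack: &{retry: &{stop: end, more: end}, done: ?Str.Y, ok: &{stop: Y, err: Y, ok: Y}}, err: !Bool.!Bool.Y}, ok: &{err: !Int.⊕{err: Y, data: end}, ok: !Str.⊕{done: Y, err: Y}}, stop: !Bool.⊕{more: &{done: Y, stop: Y}, ack: ?Unit.Y}}, retry: ⊕{done: ?Unit.&{ack: ?Int.end, ok: ⊕{retry: Y, more: Y}}, ok: ⊕{retry: &{more: ⊕{stop: end, data: Y}, ack: !Int.Y}, ack: !Str.&{data: end, err: Y}}}}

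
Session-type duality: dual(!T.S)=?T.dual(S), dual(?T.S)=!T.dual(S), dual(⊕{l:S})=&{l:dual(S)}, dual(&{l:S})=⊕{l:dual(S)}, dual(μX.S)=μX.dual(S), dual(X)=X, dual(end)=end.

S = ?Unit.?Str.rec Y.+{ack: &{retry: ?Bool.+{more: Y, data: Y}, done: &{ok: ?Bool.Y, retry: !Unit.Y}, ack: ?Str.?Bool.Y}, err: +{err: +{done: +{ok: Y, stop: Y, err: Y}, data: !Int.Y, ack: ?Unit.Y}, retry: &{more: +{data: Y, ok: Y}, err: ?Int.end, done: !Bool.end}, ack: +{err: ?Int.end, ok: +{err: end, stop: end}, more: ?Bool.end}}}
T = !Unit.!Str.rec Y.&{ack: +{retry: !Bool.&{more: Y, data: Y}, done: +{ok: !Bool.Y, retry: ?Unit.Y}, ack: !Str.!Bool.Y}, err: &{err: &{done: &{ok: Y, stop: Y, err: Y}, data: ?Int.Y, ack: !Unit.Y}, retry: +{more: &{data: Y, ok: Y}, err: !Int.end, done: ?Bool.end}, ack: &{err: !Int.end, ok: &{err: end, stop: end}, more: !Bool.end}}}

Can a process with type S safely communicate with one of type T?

?Unit vs !Unit  ✓
  ?Str vs !Str  ✓
    rec Y vs rec Y  ✓ (binder kept)
      +{ack,err} vs &{ack,err}  ✓ labels match
        • ack:
          &{retry,done,ack} vs +{retry,done,ack}  ✓ labels match
            • retry:
              ?Bool vs !Bool  ✓
                +{more,data} vs &{more,data}  ✓ labels match
                  • more:
                    Y vs Y  ✓
                  • data:
                    Y vs Y  ✓
            • done:
              &{ok,retry} vs +{ok,retry}  ✓ labels match
                • ok:
                  ?Bool vs !Bool  ✓
                    Y vs Y  ✓
                • retry:
                  !Unit vs ?Unit  ✓
                    Y vs Y  ✓
            • ack:
              ?Str vs !Str  ✓
                ?Bool vs !Bool  ✓
                  Y vs Y  ✓
        • err:
          +{err,retry,ack} vs &{err,retry,ack}  ✓ labels match
            • err:
              +{done,data,ack} vs &{done,data,ack}  ✓ labels match
                • done:
                  +{ok,stop,err} vs &{ok,stop,err}  ✓ labels match
                    • ok:
                      Y vs Y  ✓
                    • stop:
                      Y vs Y  ✓
                    • err:
                      Y vs Y  ✓
                • data:
                  !Int vs ?Int  ✓
                    Y vs Y  ✓
                • ack:
                  ?Unit vs !Unit  ✓
                    Y vs Y  ✓
            • retry:
              &{more,err,done} vs +{more,err,done}  ✓ labels match
                • more:
                  +{data,ok} vs &{data,ok}  ✓ labels match
                    • data:
                      Y vs Y  ✓
                    • ok:
                      Y vs Y  ✓
                • err:
                  ?Int vs !Int  ✓
                    end vs end  ✓
                • done:
                  !Bool vs ?Bool  ✓
                    end vs end  ✓
            • ack:
              +{err,ok,more} vs &{err,ok,more}  ✓ labels match
                • err:
                  ?Int vs !Int  ✓
                    end vs end  ✓
                • ok:
                  +{err,stop} vs &{err,stop}  ✓ labels match
                    • err:
                      end vs end  ✓
                    • stop:
                      end vs end  ✓
                • more:
                  ?Bool vs !Bool  ✓
                    end vs end  ✓

YES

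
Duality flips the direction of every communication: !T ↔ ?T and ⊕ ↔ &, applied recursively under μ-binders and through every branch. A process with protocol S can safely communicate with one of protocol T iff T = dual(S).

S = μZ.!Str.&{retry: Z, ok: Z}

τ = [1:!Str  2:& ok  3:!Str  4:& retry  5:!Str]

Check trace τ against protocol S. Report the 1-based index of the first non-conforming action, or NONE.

step 1: !Str  ok  state: &{retry: μZ.…, ok: μZ.…}
step 2: & ok  ok  state: μZ.…
step 3: !Str  ok  state: &{retry: μZ.…, ok: μZ.…}
step 4: & retry  ok  state: μZ.…
step 5: !Str  ok  state: &{retry: μZ.…, ok: μZ.…}
τ conforms to S (length 5)

NONE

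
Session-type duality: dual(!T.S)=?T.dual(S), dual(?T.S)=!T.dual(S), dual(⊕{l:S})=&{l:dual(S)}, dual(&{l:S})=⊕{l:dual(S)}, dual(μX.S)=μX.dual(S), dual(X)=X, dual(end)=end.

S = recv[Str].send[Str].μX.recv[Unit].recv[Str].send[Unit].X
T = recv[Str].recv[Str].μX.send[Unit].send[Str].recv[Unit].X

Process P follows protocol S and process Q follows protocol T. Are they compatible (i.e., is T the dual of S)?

recv[Str] ‖ recv[Str]  ✗ same direction on both sides — not dual

NO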